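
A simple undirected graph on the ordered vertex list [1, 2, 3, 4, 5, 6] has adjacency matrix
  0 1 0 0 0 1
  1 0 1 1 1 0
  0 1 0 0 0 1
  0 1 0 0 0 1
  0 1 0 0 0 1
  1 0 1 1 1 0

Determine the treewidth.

A width-2 tree decomposition is:
Bags: B1 = {2, 5, 6}  B2 = {1, 2, 6}  B3 = {2, 3, 6}  B4 = {2, 4, 6}
Tree: B1–B2, B2–B3, B3–B4
The largest bag has 3 vertices, giving width 2; this decomposition certifies tw(G) ≤ 2. For the lower bound, G contains the cycle 2–5–6–1–2, so G is not a forest; only forests have treewidth ≤ 1, hence tw(G) ≥ 2. Therefore the treewidth is 2.

2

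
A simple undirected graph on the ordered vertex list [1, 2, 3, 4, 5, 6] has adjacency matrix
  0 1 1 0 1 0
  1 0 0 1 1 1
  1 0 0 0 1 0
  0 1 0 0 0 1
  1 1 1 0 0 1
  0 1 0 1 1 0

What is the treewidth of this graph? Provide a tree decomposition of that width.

The largest bag has 3 vertices, giving width 2; this decomposition certifies tw(G) ≤ 2. On the other hand G contains the 3-clique {2, 4, 6}. A clique must lie in a single bag of any decomposition, so no decomposition can have width below 2. Therefore the treewidth is 2.

Treewidth 2.
One optimal decomposition is:
Bags: B1 = {2, 5, 6}  B2 = {1, 2, 5}  B3 = {1, 3, 5}  B4 = {2, 4, 6}
Tree: B1–B2, B2–B3, B1–B4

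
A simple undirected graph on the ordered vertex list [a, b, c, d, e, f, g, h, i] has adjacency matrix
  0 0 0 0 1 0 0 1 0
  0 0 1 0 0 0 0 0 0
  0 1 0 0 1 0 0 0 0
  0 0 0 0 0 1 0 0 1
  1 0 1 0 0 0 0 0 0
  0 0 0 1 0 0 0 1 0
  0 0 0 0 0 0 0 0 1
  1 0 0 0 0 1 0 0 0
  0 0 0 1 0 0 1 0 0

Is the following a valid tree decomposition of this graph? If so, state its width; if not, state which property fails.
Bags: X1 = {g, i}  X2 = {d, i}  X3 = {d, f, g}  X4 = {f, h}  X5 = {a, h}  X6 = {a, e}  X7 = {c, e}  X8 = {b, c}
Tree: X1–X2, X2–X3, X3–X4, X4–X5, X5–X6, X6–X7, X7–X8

No — bags containing vertex g are not connected in the tree.

A tree decomposition must satisfy three properties: every vertex lies in some bag; for every edge, both endpoints lie together in some bag; and for every vertex, the bags containing it form a connected subtree. Here bags containing vertex g are not connected in the tree, so the decomposition is invalid.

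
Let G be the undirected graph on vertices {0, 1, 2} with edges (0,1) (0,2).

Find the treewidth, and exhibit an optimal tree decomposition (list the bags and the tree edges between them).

Treewidth 1.
One optimal decomposition is:
Bags: B1 = {0, 2}  B2 = {0, 1}
Tree: B1–B2

The largest bag has 2 vertices, giving width 1; this decomposition certifies tw(G) ≤ 1. Since G has at least one edge (e.g. 2–0), it is not an edgeless graph, so tw(G) ≥ 1. Hence tw(G) = 1 exactly.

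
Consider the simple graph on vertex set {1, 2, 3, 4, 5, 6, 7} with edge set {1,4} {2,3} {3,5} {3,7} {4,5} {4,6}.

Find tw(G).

1

A width-1 tree decomposition is:
Bags: B1 = {3, 7}  B2 = {3, 5}  B3 = {4, 5}  B4 = {2, 3}  B5 = {4, 6}  B6 = {1, 4}
Tree: B1–B2, B2–B3, B2–B4, B3–B5, B3–B6
The largest bag has 2 vertices, giving width 1; this decomposition certifies tw(G) ≤ 1. Since G has at least one edge (e.g. 7–3), it is not an edgeless graph, so tw(G) ≥ 1. The upper and lower bounds meet at 1, so that is the treewidth.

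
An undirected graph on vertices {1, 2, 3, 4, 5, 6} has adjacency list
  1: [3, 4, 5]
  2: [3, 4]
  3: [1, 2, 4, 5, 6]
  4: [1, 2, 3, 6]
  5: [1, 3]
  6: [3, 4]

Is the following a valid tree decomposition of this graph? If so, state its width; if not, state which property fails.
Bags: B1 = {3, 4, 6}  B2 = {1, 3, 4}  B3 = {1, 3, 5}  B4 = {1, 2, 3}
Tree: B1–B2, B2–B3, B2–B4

A tree decomposition must satisfy three properties: every vertex lies in some bag; for every edge, both endpoints lie together in some bag; and for every vertex, the bags containing it form a connected subtree. Here edge (4,2) lies in no bag, so the decomposition is invalid.

No — edge (4,2) lies in no bag.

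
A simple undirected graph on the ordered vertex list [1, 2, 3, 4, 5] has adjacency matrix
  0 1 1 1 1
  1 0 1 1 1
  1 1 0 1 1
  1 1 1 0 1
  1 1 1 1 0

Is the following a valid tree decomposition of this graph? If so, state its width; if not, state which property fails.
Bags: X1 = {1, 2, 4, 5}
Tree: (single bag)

No — vertex 3 appears in no bag.

A tree decomposition must satisfy three properties: every vertex lies in some bag; for every edge, both endpoints lie together in some bag; and for every vertex, the bags containing it form a connected subtree. Here vertex 3 appears in no bag, so the decomposition is invalid.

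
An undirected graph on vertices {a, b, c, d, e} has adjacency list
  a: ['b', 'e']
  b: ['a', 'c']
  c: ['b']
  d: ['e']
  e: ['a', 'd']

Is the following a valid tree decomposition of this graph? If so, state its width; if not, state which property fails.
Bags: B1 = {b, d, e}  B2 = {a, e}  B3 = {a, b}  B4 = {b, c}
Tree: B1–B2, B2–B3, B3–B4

No — bags containing vertex b are not connected in the tree.

A tree decomposition must satisfy three properties: every vertex lies in some bag; for every edge, both endpoints lie together in some bag; and for every vertex, the bags containing it form a connected subtree. Here bags containing vertex b are not connected in the tree, so the decomposition is invalid.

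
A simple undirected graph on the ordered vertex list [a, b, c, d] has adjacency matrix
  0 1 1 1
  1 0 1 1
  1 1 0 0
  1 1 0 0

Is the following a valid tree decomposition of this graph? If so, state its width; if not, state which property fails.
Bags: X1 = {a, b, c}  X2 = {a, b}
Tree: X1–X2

No — vertex d appears in no bag.

A tree decomposition must satisfy three properties: every vertex lies in some bag; for every edge, both endpoints lie together in some bag; and for every vertex, the bags containing it form a connected subtree. Here vertex d appears in no bag, so the decomposition is invalid.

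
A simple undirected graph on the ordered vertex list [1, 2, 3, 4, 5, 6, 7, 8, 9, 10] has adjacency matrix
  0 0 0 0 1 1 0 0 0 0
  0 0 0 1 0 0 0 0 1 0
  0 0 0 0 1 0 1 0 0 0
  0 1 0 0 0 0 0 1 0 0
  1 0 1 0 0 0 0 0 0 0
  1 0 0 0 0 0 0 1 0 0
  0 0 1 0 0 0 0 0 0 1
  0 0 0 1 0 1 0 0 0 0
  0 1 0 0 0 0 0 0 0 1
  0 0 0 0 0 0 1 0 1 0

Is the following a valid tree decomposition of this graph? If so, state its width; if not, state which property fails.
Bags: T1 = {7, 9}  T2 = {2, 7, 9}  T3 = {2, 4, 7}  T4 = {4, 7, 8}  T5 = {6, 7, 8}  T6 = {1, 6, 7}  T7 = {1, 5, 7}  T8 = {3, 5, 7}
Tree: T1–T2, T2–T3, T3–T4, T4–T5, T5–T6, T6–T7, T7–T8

No — vertex 10 appears in no bag.

A tree decomposition must satisfy three properties: every vertex lies in some bag; for every edge, both endpoints lie together in some bag; and for every vertex, the bags containing it form a connected subtree. Here vertex 10 appears in no bag, so the decomposition is invalid.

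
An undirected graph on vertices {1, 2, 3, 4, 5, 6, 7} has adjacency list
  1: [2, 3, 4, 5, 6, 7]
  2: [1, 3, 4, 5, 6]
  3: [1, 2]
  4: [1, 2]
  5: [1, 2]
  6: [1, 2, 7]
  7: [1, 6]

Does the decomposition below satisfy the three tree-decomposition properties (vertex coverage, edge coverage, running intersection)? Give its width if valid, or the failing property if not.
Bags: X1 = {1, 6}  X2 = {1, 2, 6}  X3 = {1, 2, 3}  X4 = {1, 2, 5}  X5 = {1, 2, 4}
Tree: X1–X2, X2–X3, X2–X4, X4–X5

No — vertex 7 appears in no bag.

A tree decomposition must satisfy three properties: every vertex lies in some bag; for every edge, both endpoints lie together in some bag; and for every vertex, the bags containing it form a connected subtree. Here vertex 7 appears in no bag, so the decomposition is invalid.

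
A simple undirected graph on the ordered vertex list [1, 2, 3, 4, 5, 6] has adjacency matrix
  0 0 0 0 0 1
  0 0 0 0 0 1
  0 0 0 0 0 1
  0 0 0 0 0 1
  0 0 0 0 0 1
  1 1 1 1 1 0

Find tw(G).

A width-1 tree decomposition is:
Bags: B1 = {3, 6}  B2 = {4, 6}  B3 = {5, 6}  B4 = {2, 6}  B5 = {1, 6}
Tree: B1–B2, B2–B3, B2–B4, B2–B5
The largest bag has 2 vertices, giving width 1; this decomposition certifies tw(G) ≤ 1. Since G has at least one edge (e.g. 3–6), it is not an edgeless graph, so tw(G) ≥ 1. The upper and lower bounds meet at 1, so that is the treewidth.

1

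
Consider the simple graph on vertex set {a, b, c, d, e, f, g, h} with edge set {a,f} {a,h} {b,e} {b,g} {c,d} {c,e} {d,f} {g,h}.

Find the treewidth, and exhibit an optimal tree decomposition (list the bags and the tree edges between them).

Treewidth 2.
Bags: B1 = {b, c, e}  B2 = {b, c, g}  B3 = {c, g, h}  B4 = {a, c, h}  B5 = {a, c, f}  B6 = {c, d, f}
Tree: B1–B2, B2–B3, B3–B4, B4–B5, B5–B6

Every bag has size at most 3, so the width is 3 − 1 = 2 and tw(G) ≤ 2. Since c–e–b–g–h–a–f–d–c is a cycle in G, G is not acyclic. Forests are exactly the graphs of treewidth ≤ 1, so tw(G) ≥ 2. Combining the bounds, tw(G) = 2.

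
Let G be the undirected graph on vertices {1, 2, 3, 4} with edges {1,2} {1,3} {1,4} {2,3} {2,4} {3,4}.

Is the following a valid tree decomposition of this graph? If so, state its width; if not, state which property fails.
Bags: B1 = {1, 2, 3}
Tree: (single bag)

A tree decomposition must satisfy three properties: every vertex lies in some bag; for every edge, both endpoints lie together in some bag; and for every vertex, the bags containing it form a connected subtree. Here vertex 4 appears in no bag, so the decomposition is invalid.

No — vertex 4 appears in no bag.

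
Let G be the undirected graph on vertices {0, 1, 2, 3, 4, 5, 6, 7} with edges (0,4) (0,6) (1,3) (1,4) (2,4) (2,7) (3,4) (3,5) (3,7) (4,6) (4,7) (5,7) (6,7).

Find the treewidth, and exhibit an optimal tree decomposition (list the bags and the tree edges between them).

Each bag holds 3 vertices, so the decomposition has width 2, which upper-bounds the treewidth. Conversely, {0, 4, 6} is a clique of size 3, and the vertices of any clique must share a bag in every tree decomposition; so some bag has ≥ 3 vertices and tw(G) ≥ 2. Hence tw(G) = 2 exactly.

Treewidth 2.
One optimal decomposition is:
Bags: B1 = {4, 6, 7}  B2 = {3, 4, 7}  B3 = {0, 4, 6}  B4 = {1, 3, 4}  B5 = {3, 5, 7}  B6 = {2, 4, 7}
Tree: B1–B2, B1–B3, B2–B4, B2–B5, B2–B6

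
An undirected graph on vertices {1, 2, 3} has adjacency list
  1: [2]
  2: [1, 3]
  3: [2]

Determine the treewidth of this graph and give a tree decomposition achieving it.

The largest bag has 2 vertices, giving width 1; this decomposition certifies tw(G) ≤ 1. Any graph with an edge has treewidth ≥ 1, and G has the edge 3–2. Combining the bounds, tw(G) = 1.

Treewidth 1.
Bags: B1 = {2, 3}  B2 = {1, 2}
Tree: B1–B2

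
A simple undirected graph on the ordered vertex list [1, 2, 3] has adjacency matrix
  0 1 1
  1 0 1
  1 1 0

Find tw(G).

A width-2 tree decomposition is:
Bags: B1 = {1, 2, 3}
Tree: (single bag)
A single bag containing all 3 vertices is trivially a valid decomposition of width 2. Conversely, {1, 2, 3} is a clique of size 3, and the vertices of any clique must share a bag in every tree decomposition; so some bag has ≥ 3 vertices and tw(G) ≥ 2. The upper and lower bounds meet at 2, so that is the treewidth.

2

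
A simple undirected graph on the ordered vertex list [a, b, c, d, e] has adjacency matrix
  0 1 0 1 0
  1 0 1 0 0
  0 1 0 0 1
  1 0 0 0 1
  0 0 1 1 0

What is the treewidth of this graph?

2

A width-2 tree decomposition is:
Bags: B1 = {b, c, e}  B2 = {b, d, e}  B3 = {a, b, d}
Tree: B1–B2, B2–B3
The largest bag has 3 vertices, giving width 2; this decomposition certifies tw(G) ≤ 2. The edges b–c–e–d–a–b form a cycle, so G is not a tree and its treewidth is at least 2. Therefore the treewidth is 2.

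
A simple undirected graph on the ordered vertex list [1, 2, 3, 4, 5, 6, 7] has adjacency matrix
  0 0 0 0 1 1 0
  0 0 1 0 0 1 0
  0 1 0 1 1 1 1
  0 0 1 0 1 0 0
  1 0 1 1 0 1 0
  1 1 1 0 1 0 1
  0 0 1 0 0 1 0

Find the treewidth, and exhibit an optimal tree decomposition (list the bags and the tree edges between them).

Treewidth 2.
Bags: B1 = {1, 5, 6}  B2 = {3, 5, 6}  B3 = {2, 3, 6}  B4 = {3, 4, 5}  B5 = {3, 6, 7}
Tree: B1–B2, B2–B3, B2–B4, B2–B5

The largest bag has 3 vertices, giving width 2; this decomposition certifies tw(G) ≤ 2. On the other hand G contains the 3-clique {1, 5, 6}. A clique must lie in a single bag of any decomposition, so no decomposition can have width below 2. Hence tw(G) = 2 exactly.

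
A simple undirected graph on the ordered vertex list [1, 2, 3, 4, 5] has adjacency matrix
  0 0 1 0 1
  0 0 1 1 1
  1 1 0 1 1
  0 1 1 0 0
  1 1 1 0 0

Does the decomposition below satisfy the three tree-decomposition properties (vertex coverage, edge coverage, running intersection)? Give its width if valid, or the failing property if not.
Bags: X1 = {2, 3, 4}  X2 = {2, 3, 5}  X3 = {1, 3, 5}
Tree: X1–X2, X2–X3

Every vertex of G appears in some bag (union = {1, 2, 3, 4, 5}); every edge is covered by a bag; and for each vertex v the set of bags containing v is connected in the bag tree. The decomposition is therefore valid. The largest bag has 3 vertices, so the width is 2.

Yes; width 2.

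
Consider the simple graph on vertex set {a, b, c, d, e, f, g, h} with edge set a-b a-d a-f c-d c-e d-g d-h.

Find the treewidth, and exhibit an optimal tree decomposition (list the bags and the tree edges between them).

Every bag has size at most 2, so the width is 2 − 1 = 1 and tw(G) ≤ 1. Since G has at least one edge (e.g. a–d), it is not an edgeless graph, so tw(G) ≥ 1. Hence tw(G) = 1 exactly.

Treewidth 1.
One such decomposition:
Bags: B1 = {a, d}  B2 = {a, f}  B3 = {c, d}  B4 = {c, e}  B5 = {d, g}  B6 = {a, b}  B7 = {d, h}
Tree: B1–B2, B1–B3, B3–B4, B1–B5, B2–B6, B5–B7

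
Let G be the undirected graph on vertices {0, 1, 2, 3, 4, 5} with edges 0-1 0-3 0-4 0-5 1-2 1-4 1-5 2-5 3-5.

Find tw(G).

2

A width-2 tree decomposition is:
Bags: B1 = {0, 1, 5}  B2 = {0, 1, 4}  B3 = {0, 3, 5}  B4 = {1, 2, 5}
Tree: B1–B2, B1–B3, B1–B4
The largest bag has 3 vertices, giving width 2; this decomposition certifies tw(G) ≤ 2. For the lower bound, the 3 vertices {0, 1, 4} are pairwise adjacent, and any tree decomposition puts a clique entirely inside one bag — forcing width ≥ 2. Combining the bounds, tw(G) = 2.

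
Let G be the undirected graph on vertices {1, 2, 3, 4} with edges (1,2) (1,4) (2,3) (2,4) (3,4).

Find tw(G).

2

A width-2 tree decomposition is:
Bags: B1 = {1, 2, 4}  B2 = {2, 3, 4}
Tree: B1–B2
Each bag holds 3 vertices, so the decomposition has width 2, which upper-bounds the treewidth. On the other hand G contains the 3-clique {1, 2, 4}. A clique must lie in a single bag of any decomposition, so no decomposition can have width below 2. Therefore the treewidth is 2.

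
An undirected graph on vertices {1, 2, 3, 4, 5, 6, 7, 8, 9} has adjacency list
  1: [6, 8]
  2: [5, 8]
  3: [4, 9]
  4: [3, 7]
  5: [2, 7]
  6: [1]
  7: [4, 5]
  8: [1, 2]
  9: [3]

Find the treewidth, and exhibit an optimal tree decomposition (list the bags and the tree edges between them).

Every bag has size at most 2, so the width is 2 − 1 = 1 and tw(G) ≤ 1. Any graph with an edge has treewidth ≥ 1, and G has the edge 9–3. Hence tw(G) = 1 exactly.

Treewidth 1.
Bags: B1 = {3, 9}  B2 = {3, 4}  B3 = {4, 7}  B4 = {5, 7}  B5 = {2, 5}  B6 = {2, 8}  B7 = {1, 8}  B8 = {1, 6}
Tree: B1–B2, B2–B3, B3–B4, B4–B5, B5–B6, B6–B7, B7–B8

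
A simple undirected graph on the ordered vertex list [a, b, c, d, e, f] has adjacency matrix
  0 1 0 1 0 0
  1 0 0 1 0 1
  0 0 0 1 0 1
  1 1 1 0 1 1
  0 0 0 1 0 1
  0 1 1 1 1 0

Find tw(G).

A width-2 tree decomposition is:
Bags: B1 = {b, d, f}  B2 = {a, b, d}  B3 = {c, d, f}  B4 = {d, e, f}
Tree: B1–B2, B1–B3, B3–B4
The largest bag has 3 vertices, giving width 2; this decomposition certifies tw(G) ≤ 2. Conversely, {a, b, d} is a clique of size 3, and the vertices of any clique must share a bag in every tree decomposition; so some bag has ≥ 3 vertices and tw(G) ≥ 2. Hence tw(G) = 2 exactly.

2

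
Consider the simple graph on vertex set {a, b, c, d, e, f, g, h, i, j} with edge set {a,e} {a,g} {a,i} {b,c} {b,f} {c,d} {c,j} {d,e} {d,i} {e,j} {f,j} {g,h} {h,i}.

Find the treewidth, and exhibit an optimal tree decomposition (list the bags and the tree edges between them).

Treewidth 2.
One optimal decomposition is:
Bags: B1 = {b, c, f}  B2 = {c, f, j}  B3 = {c, d, j}  B4 = {d, e, j}  B5 = {d, e, i}  B6 = {a, e, i}  B7 = {a, h, i}  B8 = {a, g, h}
Tree: B1–B2, B2–B3, B3–B4, B4–B5, B5–B6, B6–B7, B7–B8

Each bag holds 3 vertices, so the decomposition has width 2, which upper-bounds the treewidth. The edges b–f–j–c–b form a cycle, so G is not a tree and its treewidth is at least 2. Combining the bounds, tw(G) = 2.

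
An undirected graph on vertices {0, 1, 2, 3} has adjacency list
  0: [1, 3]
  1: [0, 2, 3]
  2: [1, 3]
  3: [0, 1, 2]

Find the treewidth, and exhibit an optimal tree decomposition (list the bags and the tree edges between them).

Each bag holds 3 vertices, so the decomposition has width 2, which upper-bounds the treewidth. On the other hand G contains the 3-clique {0, 1, 3}. A clique must lie in a single bag of any decomposition, so no decomposition can have width below 2. The upper and lower bounds meet at 2, so that is the treewidth.

Treewidth 2.
One optimal decomposition is:
Bags: B1 = {0, 1, 3}  B2 = {1, 2, 3}
Tree: B1–B2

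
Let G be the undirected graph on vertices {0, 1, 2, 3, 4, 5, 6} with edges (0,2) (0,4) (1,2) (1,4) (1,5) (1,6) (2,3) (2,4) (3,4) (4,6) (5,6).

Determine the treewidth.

A width-2 tree decomposition is:
Bags: B1 = {1, 2, 4}  B2 = {2, 3, 4}  B3 = {1, 4, 6}  B4 = {0, 2, 4}  B5 = {1, 5, 6}
Tree: B1–B2, B1–B3, B2–B4, B3–B5
Each bag holds 3 vertices, so the decomposition has width 2, which upper-bounds the treewidth. Conversely, {0, 2, 4} is a clique of size 3, and the vertices of any clique must share a bag in every tree decomposition; so some bag has ≥ 3 vertices and tw(G) ≥ 2. The upper and lower bounds meet at 2, so that is the treewidth.

2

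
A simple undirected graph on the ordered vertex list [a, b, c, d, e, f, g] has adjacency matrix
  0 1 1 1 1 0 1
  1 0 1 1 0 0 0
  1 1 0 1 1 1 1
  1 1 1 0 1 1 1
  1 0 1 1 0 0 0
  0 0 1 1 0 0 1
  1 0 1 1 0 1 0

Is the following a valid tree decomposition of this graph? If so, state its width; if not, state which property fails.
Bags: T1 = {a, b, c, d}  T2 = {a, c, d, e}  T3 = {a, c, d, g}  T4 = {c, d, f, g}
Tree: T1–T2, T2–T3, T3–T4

Checking the three conditions: (i) the bags cover all of {a, b, c, d, e, f, g}; (ii) for each edge, some bag contains both endpoints; (iii) the bags containing any fixed vertex form a subtree. All hold, so the decomposition is valid with width 4 − 1 = 3.

Yes; width 3.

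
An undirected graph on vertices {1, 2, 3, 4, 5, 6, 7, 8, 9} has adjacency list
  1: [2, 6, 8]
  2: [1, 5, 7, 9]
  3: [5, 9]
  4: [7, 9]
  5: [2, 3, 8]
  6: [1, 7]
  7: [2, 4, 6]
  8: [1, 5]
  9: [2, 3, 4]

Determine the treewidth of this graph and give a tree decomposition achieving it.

The largest bag has 4 vertices, giving width 3; this decomposition certifies tw(G) ≤ 3. For the lower bound: the 4 vertex sets {3,5,8}, {1}, {2}, {4,6,7,9} are disjoint, each induces a connected subgraph, and every pair is joined by at least one edge of G. Contracting each set to a single vertex therefore yields K_{4} as a minor, and since treewidth is minor-monotone, tw(G) ≥ tw(K_{4}) = 3. Hence tw(G) = 3 exactly.

Treewidth 3.
Bags: B1 = {1, 3, 5, 8}  B2 = {1, 2, 3, 5}  B3 = {1, 2, 3, 9}  B4 = {1, 2, 6, 9}  B5 = {2, 6, 7, 9}  B6 = {4, 6, 7, 9}
Tree: B1–B2, B2–B3, B3–B4, B4–B5, B5–B6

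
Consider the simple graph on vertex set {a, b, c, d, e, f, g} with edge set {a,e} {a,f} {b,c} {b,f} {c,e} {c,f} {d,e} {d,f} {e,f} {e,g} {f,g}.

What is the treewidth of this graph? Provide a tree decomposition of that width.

Treewidth 2.
One such decomposition:
Bags: B1 = {d, e, f}  B2 = {e, f, g}  B3 = {c, e, f}  B4 = {a, e, f}  B5 = {b, c, f}
Tree: B1–B2, B2–B3, B2–B4, B3–B5

Each bag holds 3 vertices, so the decomposition has width 2, which upper-bounds the treewidth. On the other hand G contains the 3-clique {d, e, f}. A clique must lie in a single bag of any decomposition, so no decomposition can have width below 2. The upper and lower bounds meet at 2, so that is the treewidth.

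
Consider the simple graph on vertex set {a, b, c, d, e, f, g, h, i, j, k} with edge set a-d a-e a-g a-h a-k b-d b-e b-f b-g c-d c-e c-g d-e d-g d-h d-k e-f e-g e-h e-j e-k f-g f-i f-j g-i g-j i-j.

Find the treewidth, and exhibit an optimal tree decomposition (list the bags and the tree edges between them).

Treewidth 3.
One optimal decomposition is:
Bags: B1 = {b, e, f, g}  B2 = {b, d, e, g}  B3 = {e, f, g, j}  B4 = {f, g, i, j}  B5 = {c, d, e, g}  B6 = {a, d, e, g}  B7 = {a, d, e, k}  B8 = {a, d, e, h}
Tree: B1–B2, B1–B3, B3–B4, B2–B5, B2–B6, B6–B7, B7–B8

Every bag has size at most 4, so the width is 4 − 1 = 3 and tw(G) ≤ 3. On the other hand G contains the 4-clique {c, d, e, g}. A clique must lie in a single bag of any decomposition, so no decomposition can have width below 3. Therefore the treewidth is 3.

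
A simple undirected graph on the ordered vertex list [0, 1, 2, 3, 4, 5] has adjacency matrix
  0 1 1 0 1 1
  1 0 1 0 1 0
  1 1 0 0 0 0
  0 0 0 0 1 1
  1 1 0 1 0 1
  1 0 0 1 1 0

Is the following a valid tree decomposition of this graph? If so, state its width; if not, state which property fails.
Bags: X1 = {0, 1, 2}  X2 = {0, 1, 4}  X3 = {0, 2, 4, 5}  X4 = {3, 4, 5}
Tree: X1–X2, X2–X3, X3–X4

No — bags containing vertex 2 are not connected in the tree.

A tree decomposition must satisfy three properties: every vertex lies in some bag; for every edge, both endpoints lie together in some bag; and for every vertex, the bags containing it form a connected subtree. Here bags containing vertex 2 are not connected in the tree, so the decomposition is invalid.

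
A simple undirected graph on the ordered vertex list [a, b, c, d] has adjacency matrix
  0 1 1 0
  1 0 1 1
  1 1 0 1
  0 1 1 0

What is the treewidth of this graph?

A width-2 tree decomposition is:
Bags: B1 = {a, b, c}  B2 = {b, c, d}
Tree: B1–B2
The largest bag has 3 vertices, giving width 2; this decomposition certifies tw(G) ≤ 2. On the other hand G contains the 3-clique {b, c, d}. A clique must lie in a single bag of any decomposition, so no decomposition can have width below 2. The upper and lower bounds meet at 2, so that is the treewidth.

2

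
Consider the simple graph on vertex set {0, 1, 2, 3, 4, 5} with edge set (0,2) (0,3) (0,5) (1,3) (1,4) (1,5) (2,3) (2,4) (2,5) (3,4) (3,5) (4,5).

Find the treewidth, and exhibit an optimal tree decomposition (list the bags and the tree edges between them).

The largest bag has 4 vertices, giving width 3; this decomposition certifies tw(G) ≤ 3. For the lower bound, the 4 vertices {1, 3, 4, 5} are pairwise adjacent, and any tree decomposition puts a clique entirely inside one bag — forcing width ≥ 3. Hence tw(G) = 3 exactly.

Treewidth 3.
Bags: B1 = {1, 3, 4, 5}  B2 = {2, 3, 4, 5}  B3 = {0, 2, 3, 5}
Tree: B1–B2, B2–B3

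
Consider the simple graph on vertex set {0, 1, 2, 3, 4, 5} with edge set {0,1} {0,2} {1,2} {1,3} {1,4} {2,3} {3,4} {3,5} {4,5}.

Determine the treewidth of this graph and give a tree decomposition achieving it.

Every bag has size at most 3, so the width is 3 − 1 = 2 and tw(G) ≤ 2. For the lower bound, the 3 vertices {0, 1, 2} are pairwise adjacent, and any tree decomposition puts a clique entirely inside one bag — forcing width ≥ 2. The upper and lower bounds meet at 2, so that is the treewidth.

Treewidth 2.
One such decomposition:
Bags: B1 = {0, 1, 2}  B2 = {1, 2, 3}  B3 = {1, 3, 4}  B4 = {3, 4, 5}
Tree: B1–B2, B2–B3, B3–B4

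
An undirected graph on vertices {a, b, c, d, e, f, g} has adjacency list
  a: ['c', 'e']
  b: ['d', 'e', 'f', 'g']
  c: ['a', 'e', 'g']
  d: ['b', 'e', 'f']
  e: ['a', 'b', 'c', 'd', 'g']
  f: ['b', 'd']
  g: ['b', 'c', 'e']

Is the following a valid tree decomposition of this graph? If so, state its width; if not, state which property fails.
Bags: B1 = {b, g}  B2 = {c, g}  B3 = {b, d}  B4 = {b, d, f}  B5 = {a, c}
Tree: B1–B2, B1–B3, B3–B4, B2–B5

A tree decomposition must satisfy three properties: every vertex lies in some bag; for every edge, both endpoints lie together in some bag; and for every vertex, the bags containing it form a connected subtree. Here vertex e appears in no bag, so the decomposition is invalid.

No — vertex e appears in no bag.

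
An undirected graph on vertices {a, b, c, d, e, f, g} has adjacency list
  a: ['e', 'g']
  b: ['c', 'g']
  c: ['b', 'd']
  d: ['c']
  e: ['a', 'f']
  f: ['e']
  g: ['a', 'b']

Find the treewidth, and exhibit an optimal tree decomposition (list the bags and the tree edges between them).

Treewidth 1.
One optimal decomposition is:
Bags: B1 = {e, f}  B2 = {a, e}  B3 = {a, g}  B4 = {b, g}  B5 = {b, c}  B6 = {c, d}
Tree: B1–B2, B2–B3, B3–B4, B4–B5, B5–B6

The largest bag has 2 vertices, giving width 1; this decomposition certifies tw(G) ≤ 1. G has an edge, so its treewidth is at least 1. Therefore the treewidth is 1.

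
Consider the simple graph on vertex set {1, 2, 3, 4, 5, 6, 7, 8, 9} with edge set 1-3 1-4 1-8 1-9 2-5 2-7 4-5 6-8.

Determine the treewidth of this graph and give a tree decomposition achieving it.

Treewidth 1.
One such decomposition:
Bags: B1 = {2, 7}  B2 = {2, 5}  B3 = {4, 5}  B4 = {1, 4}  B5 = {1, 8}  B6 = {1, 9}  B7 = {6, 8}  B8 = {1, 3}
Tree: B1–B2, B2–B3, B3–B4, B4–B5, B4–B6, B5–B7, B6–B8

Each bag holds 2 vertices, so the decomposition has width 1, which upper-bounds the treewidth. Since G has at least one edge (e.g. 2–7), it is not an edgeless graph, so tw(G) ≥ 1. The upper and lower bounds meet at 1, so that is the treewidth.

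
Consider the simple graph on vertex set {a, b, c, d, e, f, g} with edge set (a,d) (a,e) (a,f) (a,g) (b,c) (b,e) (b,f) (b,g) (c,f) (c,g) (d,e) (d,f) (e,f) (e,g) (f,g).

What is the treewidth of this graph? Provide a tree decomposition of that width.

Treewidth 3.
Bags: B1 = {b, c, f, g}  B2 = {b, e, f, g}  B3 = {a, e, f, g}  B4 = {a, d, e, f}
Tree: B1–B2, B2–B3, B3–B4

Each bag holds 4 vertices, so the decomposition has width 3, which upper-bounds the treewidth. On the other hand G contains the 4-clique {a, d, e, f}. A clique must lie in a single bag of any decomposition, so no decomposition can have width below 3. Hence tw(G) = 3 exactly.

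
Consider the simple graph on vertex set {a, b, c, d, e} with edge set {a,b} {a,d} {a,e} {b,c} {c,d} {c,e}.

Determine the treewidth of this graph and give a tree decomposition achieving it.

Treewidth 2.
Bags: B1 = {a, c, e}  B2 = {a, b, c}  B3 = {a, c, d}
Tree: B1–B2, B2–B3

Each bag holds 3 vertices, so the decomposition has width 2, which upper-bounds the treewidth. For the lower bound, G contains the cycle a–e–c–b–a, so G is not a forest; only forests have treewidth ≤ 1, hence tw(G) ≥ 2. The upper and lower bounds meet at 2, so that is the treewidth.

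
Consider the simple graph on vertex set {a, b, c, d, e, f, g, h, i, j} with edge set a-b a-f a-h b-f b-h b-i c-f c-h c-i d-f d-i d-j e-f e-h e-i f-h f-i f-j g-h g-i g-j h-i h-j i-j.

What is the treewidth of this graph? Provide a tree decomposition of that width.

Each bag holds 4 vertices, so the decomposition has width 3, which upper-bounds the treewidth. On the other hand G contains the 4-clique {g, h, i, j}. A clique must lie in a single bag of any decomposition, so no decomposition can have width below 3. Combining the bounds, tw(G) = 3.

Treewidth 3.
Bags: B1 = {d, f, i, j}  B2 = {f, h, i, j}  B3 = {c, f, h, i}  B4 = {b, f, h, i}  B5 = {g, h, i, j}  B6 = {a, b, f, h}  B7 = {e, f, h, i}
Tree: B1–B2, B2–B3, B3–B4, B2–B5, B4–B6, B3–B7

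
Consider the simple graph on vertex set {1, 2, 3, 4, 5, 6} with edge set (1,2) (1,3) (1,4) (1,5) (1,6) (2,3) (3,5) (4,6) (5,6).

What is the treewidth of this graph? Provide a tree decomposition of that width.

Treewidth 2.
Bags: B1 = {1, 3, 5}  B2 = {1, 5, 6}  B3 = {1, 2, 3}  B4 = {1, 4, 6}
Tree: B1–B2, B1–B3, B2–B4

Every bag has size at most 3, so the width is 3 − 1 = 2 and tw(G) ≤ 2. On the other hand G contains the 3-clique {1, 2, 3}. A clique must lie in a single bag of any decomposition, so no decomposition can have width below 2. The upper and lower bounds meet at 2, so that is the treewidth.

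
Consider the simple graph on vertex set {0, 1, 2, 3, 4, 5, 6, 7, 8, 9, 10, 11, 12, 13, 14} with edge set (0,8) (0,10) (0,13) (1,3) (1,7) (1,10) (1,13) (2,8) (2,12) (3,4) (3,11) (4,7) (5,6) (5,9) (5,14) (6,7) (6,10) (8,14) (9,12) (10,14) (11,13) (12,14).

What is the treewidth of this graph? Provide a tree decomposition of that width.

Treewidth 3.
One such decomposition:
Bags: B1 = {3, 4, 7, 11}  B2 = {1, 3, 7, 11}  B3 = {1, 7, 11, 13}  B4 = {1, 6, 7, 13}  B5 = {1, 6, 10, 13}  B6 = {0, 6, 10, 13}  B7 = {0, 5, 6, 10}  B8 = {0, 5, 10, 14}  B9 = {0, 5, 8, 14}  B10 = {5, 8, 9, 14}  B11 = {8, 9, 12, 14}  B12 = {2, 8, 9, 12}
Tree: B1–B2, B2–B3, B3–B4, B4–B5, B5–B6, B6–B7, B7–B8, B8–B9, B9–B10, B10–B11, B11–B12

Each bag holds 4 vertices, so the decomposition has width 3, which upper-bounds the treewidth. For the lower bound: the 4 vertex sets {3,4,11}, {7}, {1}, {0,6,10,13} are disjoint, each induces a connected subgraph, and every pair is joined by at least one edge of G. Contracting each set to a single vertex therefore yields K_{4} as a minor, and since treewidth is minor-monotone, tw(G) ≥ tw(K_{4}) = 3. Combining the bounds, tw(G) = 3.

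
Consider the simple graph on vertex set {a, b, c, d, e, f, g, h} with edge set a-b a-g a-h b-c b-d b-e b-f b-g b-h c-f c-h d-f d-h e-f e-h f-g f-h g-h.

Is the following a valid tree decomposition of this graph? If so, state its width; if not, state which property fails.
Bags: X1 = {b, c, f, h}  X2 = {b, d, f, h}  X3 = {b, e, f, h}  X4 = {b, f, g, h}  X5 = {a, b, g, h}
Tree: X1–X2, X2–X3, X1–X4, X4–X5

Yes; width 3.

Checking the three conditions: (i) the bags cover all of {a, b, c, d, e, f, g, h}; (ii) for each edge, some bag contains both endpoints; (iii) the bags containing any fixed vertex form a subtree. All hold, so the decomposition is valid with width 4 − 1 = 3.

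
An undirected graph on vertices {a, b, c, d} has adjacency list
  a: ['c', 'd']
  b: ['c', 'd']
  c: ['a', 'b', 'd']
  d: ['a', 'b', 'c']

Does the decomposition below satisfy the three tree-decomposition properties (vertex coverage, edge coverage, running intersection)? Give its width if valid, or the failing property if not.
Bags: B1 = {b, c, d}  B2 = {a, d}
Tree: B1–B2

No — edge (c,a) lies in no bag.

A tree decomposition must satisfy three properties: every vertex lies in some bag; for every edge, both endpoints lie together in some bag; and for every vertex, the bags containing it form a connected subtree. Here edge (c,a) lies in no bag, so the decomposition is invalid.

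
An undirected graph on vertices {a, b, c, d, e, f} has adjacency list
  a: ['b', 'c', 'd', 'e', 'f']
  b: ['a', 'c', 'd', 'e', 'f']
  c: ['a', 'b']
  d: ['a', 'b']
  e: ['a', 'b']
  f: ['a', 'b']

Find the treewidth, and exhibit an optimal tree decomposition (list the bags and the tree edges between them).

Treewidth 2.
One such decomposition:
Bags: B1 = {a, b, e}  B2 = {a, b, d}  B3 = {a, b, f}  B4 = {a, b, c}
Tree: B1–B2, B1–B3, B1–B4

Every bag has size at most 3, so the width is 3 − 1 = 2 and tw(G) ≤ 2. Conversely, {a, b, d} is a clique of size 3, and the vertices of any clique must share a bag in every tree decomposition; so some bag has ≥ 3 vertices and tw(G) ≥ 2. The upper and lower bounds meet at 2, so that is the treewidth.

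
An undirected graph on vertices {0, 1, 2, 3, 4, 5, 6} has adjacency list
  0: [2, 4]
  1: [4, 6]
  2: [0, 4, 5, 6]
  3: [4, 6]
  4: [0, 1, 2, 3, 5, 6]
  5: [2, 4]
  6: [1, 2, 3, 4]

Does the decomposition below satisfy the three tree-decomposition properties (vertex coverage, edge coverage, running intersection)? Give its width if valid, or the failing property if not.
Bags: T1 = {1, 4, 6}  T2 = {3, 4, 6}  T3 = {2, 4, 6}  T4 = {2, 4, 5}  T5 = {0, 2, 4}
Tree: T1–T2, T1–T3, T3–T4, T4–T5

Vertex coverage: the bags together contain {0, 1, 2, 3, 4, 5, 6}, the full vertex set. Edge coverage: each edge of G has both endpoints in at least one bag. Running intersection: for every vertex, the bags containing it form a connected subtree. All three properties hold, so this is a valid tree decomposition of width max|bag| − 1 = 2, and hence tw(G) ≤ 2.

Yes; width 2.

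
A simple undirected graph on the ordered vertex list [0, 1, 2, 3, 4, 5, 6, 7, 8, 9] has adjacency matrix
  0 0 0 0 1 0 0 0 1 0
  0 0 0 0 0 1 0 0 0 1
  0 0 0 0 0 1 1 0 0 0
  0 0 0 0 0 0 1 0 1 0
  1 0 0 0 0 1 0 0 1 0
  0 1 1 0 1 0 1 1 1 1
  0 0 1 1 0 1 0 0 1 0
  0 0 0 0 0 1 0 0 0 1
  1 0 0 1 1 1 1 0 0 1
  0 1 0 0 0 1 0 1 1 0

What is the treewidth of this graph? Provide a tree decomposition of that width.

The largest bag has 3 vertices, giving width 2; this decomposition certifies tw(G) ≤ 2. On the other hand G contains the 3-clique {0, 4, 8}. A clique must lie in a single bag of any decomposition, so no decomposition can have width below 2. Hence tw(G) = 2 exactly.

Treewidth 2.
One such decomposition:
Bags: B1 = {4, 5, 8}  B2 = {5, 6, 8}  B3 = {5, 8, 9}  B4 = {5, 7, 9}  B5 = {0, 4, 8}  B6 = {1, 5, 9}  B7 = {3, 6, 8}  B8 = {2, 5, 6}
Tree: B1–B2, B2–B3, B3–B4, B1–B5, B4–B6, B2–B7, B2–B8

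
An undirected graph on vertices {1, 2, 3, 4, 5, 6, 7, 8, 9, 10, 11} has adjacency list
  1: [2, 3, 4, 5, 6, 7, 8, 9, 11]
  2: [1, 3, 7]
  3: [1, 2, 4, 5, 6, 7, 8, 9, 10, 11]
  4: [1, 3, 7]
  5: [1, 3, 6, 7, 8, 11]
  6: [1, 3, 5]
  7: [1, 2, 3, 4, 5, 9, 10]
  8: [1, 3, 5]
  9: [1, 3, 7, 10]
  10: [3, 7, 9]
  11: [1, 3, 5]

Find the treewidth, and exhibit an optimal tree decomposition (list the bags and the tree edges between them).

Each bag holds 4 vertices, so the decomposition has width 3, which upper-bounds the treewidth. On the other hand G contains the 4-clique {1, 3, 7, 9}. A clique must lie in a single bag of any decomposition, so no decomposition can have width below 3. Combining the bounds, tw(G) = 3.

Treewidth 3.
Bags: B1 = {1, 3, 7, 9}  B2 = {3, 7, 9, 10}  B3 = {1, 3, 5, 7}  B4 = {1, 2, 3, 7}  B5 = {1, 3, 4, 7}  B6 = {1, 3, 5, 6}  B7 = {1, 3, 5, 11}  B8 = {1, 3, 5, 8}
Tree: B1–B2, B1–B3, B1–B4, B1–B5, B3–B6, B6–B7, B6–B8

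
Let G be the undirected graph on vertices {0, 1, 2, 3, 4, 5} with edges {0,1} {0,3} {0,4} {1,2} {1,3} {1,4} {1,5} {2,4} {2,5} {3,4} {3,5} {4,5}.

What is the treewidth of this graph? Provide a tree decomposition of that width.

Each bag holds 4 vertices, so the decomposition has width 3, which upper-bounds the treewidth. Conversely, {1, 2, 4, 5} is a clique of size 4, and the vertices of any clique must share a bag in every tree decomposition; so some bag has ≥ 4 vertices and tw(G) ≥ 3. Therefore the treewidth is 3.

Treewidth 3.
One such decomposition:
Bags: B1 = {1, 3, 4, 5}  B2 = {0, 1, 3, 4}  B3 = {1, 2, 4, 5}
Tree: B1–B2, B1–B3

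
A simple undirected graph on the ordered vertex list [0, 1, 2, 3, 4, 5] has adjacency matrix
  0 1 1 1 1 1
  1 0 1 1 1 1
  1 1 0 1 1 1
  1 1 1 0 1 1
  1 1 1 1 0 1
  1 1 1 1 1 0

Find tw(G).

5

A width-5 tree decomposition is:
Bags: B1 = {0, 1, 2, 3, 4, 5}
Tree: (single bag)
With just one bag of size 6, the width is 6 − 1 = 5, so tw(G) ≤ 5. On the other hand G contains the 6-clique {0, 1, 2, 3, 4, 5}. A clique must lie in a single bag of any decomposition, so no decomposition can have width below 5. Combining the bounds, tw(G) = 5.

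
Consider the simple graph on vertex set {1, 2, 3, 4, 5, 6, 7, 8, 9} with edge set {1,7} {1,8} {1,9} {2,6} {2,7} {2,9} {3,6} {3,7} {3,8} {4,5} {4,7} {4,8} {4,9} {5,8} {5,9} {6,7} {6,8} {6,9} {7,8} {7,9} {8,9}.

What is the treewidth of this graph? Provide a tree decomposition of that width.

Treewidth 3.
Bags: B1 = {4, 7, 8, 9}  B2 = {6, 7, 8, 9}  B3 = {2, 6, 7, 9}  B4 = {3, 6, 7, 8}  B5 = {4, 5, 8, 9}  B6 = {1, 7, 8, 9}
Tree: B1–B2, B2–B3, B2–B4, B1–B5, B2–B6

The largest bag has 4 vertices, giving width 3; this decomposition certifies tw(G) ≤ 3. Conversely, {4, 5, 8, 9} is a clique of size 4, and the vertices of any clique must share a bag in every tree decomposition; so some bag has ≥ 4 vertices and tw(G) ≥ 3. Therefore the treewidth is 3.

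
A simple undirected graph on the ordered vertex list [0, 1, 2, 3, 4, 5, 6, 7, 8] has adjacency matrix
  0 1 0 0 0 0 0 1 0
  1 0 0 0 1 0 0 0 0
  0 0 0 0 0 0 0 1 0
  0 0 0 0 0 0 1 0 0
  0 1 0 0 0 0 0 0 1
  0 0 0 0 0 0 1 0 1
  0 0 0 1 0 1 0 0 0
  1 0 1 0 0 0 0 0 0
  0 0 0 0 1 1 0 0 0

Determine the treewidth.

1

A width-1 tree decomposition is:
Bags: B1 = {2, 7}  B2 = {0, 7}  B3 = {0, 1}  B4 = {1, 4}  B5 = {4, 8}  B6 = {5, 8}  B7 = {5, 6}  B8 = {3, 6}
Tree: B1–B2, B2–B3, B3–B4, B4–B5, B5–B6, B6–B7, B7–B8
Each bag holds 2 vertices, so the decomposition has width 1, which upper-bounds the treewidth. Since G has at least one edge (e.g. 2–7), it is not an edgeless graph, so tw(G) ≥ 1. Hence tw(G) = 1 exactly.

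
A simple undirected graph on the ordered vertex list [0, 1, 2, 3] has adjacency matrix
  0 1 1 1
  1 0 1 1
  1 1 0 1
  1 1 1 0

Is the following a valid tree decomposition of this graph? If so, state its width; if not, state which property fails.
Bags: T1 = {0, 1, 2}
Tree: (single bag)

No — vertex 3 appears in no bag.

A tree decomposition must satisfy three properties: every vertex lies in some bag; for every edge, both endpoints lie together in some bag; and for every vertex, the bags containing it form a connected subtree. Here vertex 3 appears in no bag, so the decomposition is invalid.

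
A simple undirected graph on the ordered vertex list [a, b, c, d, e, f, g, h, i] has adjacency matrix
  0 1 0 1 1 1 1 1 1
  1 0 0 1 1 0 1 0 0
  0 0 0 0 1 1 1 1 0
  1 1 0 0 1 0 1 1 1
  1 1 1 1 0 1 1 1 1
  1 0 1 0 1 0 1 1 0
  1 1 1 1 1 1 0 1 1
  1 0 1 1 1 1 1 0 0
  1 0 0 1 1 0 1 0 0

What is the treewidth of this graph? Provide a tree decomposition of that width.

Treewidth 4.
One optimal decomposition is:
Bags: B1 = {a, d, e, g, i}  B2 = {a, d, e, g, h}  B3 = {a, e, f, g, h}  B4 = {c, e, f, g, h}  B5 = {a, b, d, e, g}
Tree: B1–B2, B2–B3, B3–B4, B1–B5

Every bag has size at most 5, so the width is 5 − 1 = 4 and tw(G) ≤ 4. Conversely, {c, e, f, g, h} is a clique of size 5, and the vertices of any clique must share a bag in every tree decomposition; so some bag has ≥ 5 vertices and tw(G) ≥ 4. Combining the bounds, tw(G) = 4.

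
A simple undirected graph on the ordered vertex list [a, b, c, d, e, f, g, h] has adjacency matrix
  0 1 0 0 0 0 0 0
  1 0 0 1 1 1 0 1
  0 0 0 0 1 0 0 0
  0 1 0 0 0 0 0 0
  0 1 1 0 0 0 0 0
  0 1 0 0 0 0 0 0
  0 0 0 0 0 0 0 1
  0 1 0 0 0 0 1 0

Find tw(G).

A width-1 tree decomposition is:
Bags: B1 = {a, b}  B2 = {b, h}  B3 = {g, h}  B4 = {b, e}  B5 = {b, f}  B6 = {b, d}  B7 = {c, e}
Tree: B1–B2, B2–B3, B1–B4, B4–B5, B1–B6, B4–B7
The largest bag has 2 vertices, giving width 1; this decomposition certifies tw(G) ≤ 1. Any graph with an edge has treewidth ≥ 1, and G has the edge a–b. Combining the bounds, tw(G) = 1.

1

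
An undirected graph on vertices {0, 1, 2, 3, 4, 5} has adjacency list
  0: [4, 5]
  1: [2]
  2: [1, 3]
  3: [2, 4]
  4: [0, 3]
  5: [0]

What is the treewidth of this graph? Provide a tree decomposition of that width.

Treewidth 1.
Bags: B1 = {1, 2}  B2 = {2, 3}  B3 = {3, 4}  B4 = {0, 4}  B5 = {0, 5}
Tree: B1–B2, B2–B3, B3–B4, B4–B5

Each bag holds 2 vertices, so the decomposition has width 1, which upper-bounds the treewidth. Since G has at least one edge (e.g. 1–2), it is not an edgeless graph, so tw(G) ≥ 1. Combining the bounds, tw(G) = 1.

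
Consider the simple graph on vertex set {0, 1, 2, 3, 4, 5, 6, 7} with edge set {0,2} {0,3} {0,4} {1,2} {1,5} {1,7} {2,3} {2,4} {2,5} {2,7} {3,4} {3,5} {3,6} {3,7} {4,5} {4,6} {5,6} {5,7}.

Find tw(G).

A width-3 tree decomposition is:
Bags: B1 = {2, 3, 5, 7}  B2 = {2, 3, 4, 5}  B3 = {0, 2, 3, 4}  B4 = {3, 4, 5, 6}  B5 = {1, 2, 5, 7}
Tree: B1–B2, B2–B3, B2–B4, B1–B5
Each bag holds 4 vertices, so the decomposition has width 3, which upper-bounds the treewidth. Conversely, {1, 2, 5, 7} is a clique of size 4, and the vertices of any clique must share a bag in every tree decomposition; so some bag has ≥ 4 vertices and tw(G) ≥ 3. Hence tw(G) = 3 exactly.

3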